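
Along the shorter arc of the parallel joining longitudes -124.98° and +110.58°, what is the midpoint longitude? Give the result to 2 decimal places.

Signed shortest Δλ from -124.98° to +110.58° is -124.44°.
Midpoint longitude = -124.98° + (-124.44°)/2 = -124.98° − 62.22° = -187.20°.
Normalise into (−180°, 180°]: +172.80°.
(The naïve average (-124.98 + +110.58)/2 = -7.2° is on the wrong side of the globe.)

+172.80°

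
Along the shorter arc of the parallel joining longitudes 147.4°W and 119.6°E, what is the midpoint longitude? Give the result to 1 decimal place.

166.1°E

Signed shortest Δλ from -147.4° to +119.6° is -93.0°.
Midpoint longitude = -147.4° + (-93.0°)/2 = -147.4° − 46.5° = -193.9°.
Normalise into (−180°, 180°]: +166.1°.
(The naïve average (-147.4 + +119.6)/2 = -13.9° is on the wrong side of the globe.)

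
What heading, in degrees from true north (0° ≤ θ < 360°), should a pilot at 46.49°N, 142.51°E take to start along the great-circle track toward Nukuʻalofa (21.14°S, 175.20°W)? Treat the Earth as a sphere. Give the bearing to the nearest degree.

140°

Δλ = -175.20 − 142.51 = -317.71°; wrapped into (−180°, 180°]: 42.29°.
θ = atan2( sin Δλ · cos φ₂ , cos φ₁ · sin φ₂ − sin φ₁ · cos φ₂ · cos Δλ )
  = atan2(0.62760, -0.74870) = 140.028° → normalised to [0°, 360°): 140.028°.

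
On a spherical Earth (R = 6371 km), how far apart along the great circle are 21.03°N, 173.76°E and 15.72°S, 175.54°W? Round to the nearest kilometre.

4250 km

Δλ = -175.54 − 173.76 = -349.30°; wrapped into (−180°, 180°]: 10.70°.
Δφ = -15.72 − 21.03 = -36.75°.
a = sin²(Δφ/2) + cos φ₁ · cos φ₂ · sin²(Δλ/2) = 0.107184.
c = 2·atan2(√a, √(1−a)) = 0.66708 rad → d = 6371·c ≈ 4249.97 km.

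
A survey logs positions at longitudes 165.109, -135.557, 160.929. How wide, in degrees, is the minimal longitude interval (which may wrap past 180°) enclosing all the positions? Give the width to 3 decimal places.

Sort the longitudes: -135.557°, +160.929°, +165.109°.
Eastward gaps between consecutive values (wrapping around): 296.486°, 4.180°, 59.334°.
Largest gap = 296.486° ⇒ minimal covering band is its complement: 360° − 296.486° = 63.514°.
Band runs from +160.929° eastward to -135.557°, crossing the antimeridian.

63.514°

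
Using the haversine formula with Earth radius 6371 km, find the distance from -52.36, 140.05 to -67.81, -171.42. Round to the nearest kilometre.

3072 km

Δλ = -171.42 − 140.05 = -311.47°; wrapped into (−180°, 180°]: 48.53°.
Δφ = -67.81 − -52.36 = -15.45°.
a = sin²(Δφ/2) + cos φ₁ · cos φ₂ · sin²(Δλ/2) = 0.057022.
c = 2·atan2(√a, √(1−a)) = 0.48224 rad → d = 6371·c ≈ 3072.37 km.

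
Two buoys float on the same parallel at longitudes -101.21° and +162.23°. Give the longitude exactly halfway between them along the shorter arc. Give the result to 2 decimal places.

-149.49°

Signed shortest Δλ from -101.21° to +162.23° is -96.56°.
Midpoint longitude = -101.21° + (-96.56°)/2 = -101.21° − 48.28° = -149.49°.
(The naïve average (-101.21 + +162.23)/2 = 30.51° is on the wrong side of the globe.)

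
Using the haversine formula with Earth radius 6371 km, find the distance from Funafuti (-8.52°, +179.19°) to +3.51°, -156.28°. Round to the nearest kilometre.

Δλ = -156.28 − 179.19 = -335.47°; wrapped into (−180°, 180°]: 24.53°.
Δφ = 3.51 − -8.52 = 12.03°.
a = sin²(Δφ/2) + cos φ₁ · cos φ₂ · sin²(Δλ/2) = 0.055527.
c = 2·atan2(√a, √(1−a)) = 0.47576 rad → d = 6371·c ≈ 3031.05 km.

3031 km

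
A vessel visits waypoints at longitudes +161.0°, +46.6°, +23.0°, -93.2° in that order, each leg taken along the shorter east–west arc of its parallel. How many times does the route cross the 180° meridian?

Leg 1: +161.0° → +46.6°, shortest Δλ = -114.4° (west) — does not cross 180°.
Leg 2: +46.6° → +23.0°, shortest Δλ = -23.6° (west) — does not cross 180°.
Leg 3: +23.0° → -93.2°, shortest Δλ = -116.2° (west) — does not cross 180°.
Total crossings: 0.

0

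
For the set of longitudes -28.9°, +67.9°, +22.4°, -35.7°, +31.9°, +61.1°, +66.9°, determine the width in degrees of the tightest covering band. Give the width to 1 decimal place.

103.6°

Sort the longitudes: -35.7°, -28.9°, +22.4°, +31.9°, +61.1°, +66.9°, +67.9°.
Eastward gaps between consecutive values (wrapping around): 6.8°, 51.3°, 9.5°, 29.2°, 5.8°, 1.0°, 256.4°.
Largest gap = 256.4° ⇒ minimal covering band is its complement: 360° − 256.4° = 103.6°.
Band runs from -35.7° eastward to +67.9°.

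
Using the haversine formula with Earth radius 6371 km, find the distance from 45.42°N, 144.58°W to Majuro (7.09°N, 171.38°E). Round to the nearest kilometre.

Δλ = 171.38 − -144.58 = 315.96°; wrapped into (−180°, 180°]: -44.04°.
Δφ = 7.09 − 45.42 = -38.33°.
a = sin²(Δφ/2) + cos φ₁ · cos φ₂ · sin²(Δλ/2) = 0.205688.
c = 2·atan2(√a, √(1−a)) = 0.94144 rad → d = 6371·c ≈ 5997.92 km.

5998 km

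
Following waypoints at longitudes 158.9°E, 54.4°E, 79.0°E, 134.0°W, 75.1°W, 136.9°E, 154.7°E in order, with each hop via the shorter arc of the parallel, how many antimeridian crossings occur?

Leg 1: +158.9° → +54.4°, shortest Δλ = -104.5° (west) — does not cross 180°.
Leg 2: +54.4° → +79.0°, shortest Δλ = 24.6° (east) — does not cross 180°.
Leg 3: +79.0° → -134.0°, shortest Δλ = 147.0° (east) — crosses 180°.
Leg 4: -134.0° → -75.1°, shortest Δλ = 58.9° (east) — does not cross 180°.
Leg 5: -75.1° → +136.9°, shortest Δλ = -148.0° (west) — crosses 180°.
Leg 6: +136.9° → +154.7°, shortest Δλ = 17.8° (east) — does not cross 180°.
Total crossings: 2.

2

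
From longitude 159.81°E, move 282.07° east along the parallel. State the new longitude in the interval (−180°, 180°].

81.88°E

Start at +159.81°; shift +282.07° → +441.88°.
+441.88° lies outside (−180°, 180°]; subtract 360° → +81.88°.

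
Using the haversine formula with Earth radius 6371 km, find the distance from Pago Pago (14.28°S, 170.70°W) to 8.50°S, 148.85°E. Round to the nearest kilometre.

Δλ = 148.85 − -170.70 = 319.55°; wrapped into (−180°, 180°]: -40.45°.
Δφ = -8.50 − -14.28 = 5.78°.
a = sin²(Δφ/2) + cos φ₁ · cos φ₂ · sin²(Δλ/2) = 0.117091.
c = 2·atan2(√a, √(1−a)) = 0.69848 rad → d = 6371·c ≈ 4450.04 km.

4450 km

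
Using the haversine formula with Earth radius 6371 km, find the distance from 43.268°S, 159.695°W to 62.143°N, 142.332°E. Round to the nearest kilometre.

12808 km

Δλ = 142.332 − -159.695 = 302.027°; wrapped into (−180°, 180°]: -57.973°.
Δφ = 62.143 − -43.268 = 105.411°.
a = sin²(Δφ/2) + cos φ₁ · cos φ₂ · sin²(Δλ/2) = 0.712773.
c = 2·atan2(√a, √(1−a)) = 2.01036 rad → d = 6371·c ≈ 12808.02 km.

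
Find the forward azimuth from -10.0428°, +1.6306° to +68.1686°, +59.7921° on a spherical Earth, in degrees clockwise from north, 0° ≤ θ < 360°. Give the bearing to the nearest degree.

18°

Δλ = 59.7921 − 1.6306 = 58.1615°.
θ = atan2( sin Δλ · cos φ₂ , cos φ₁ · sin φ₂ − sin φ₁ · cos φ₂ · cos Δλ )
  = atan2(0.31592, 0.94827) = 18.426° → normalised to [0°, 360°): 18.426°.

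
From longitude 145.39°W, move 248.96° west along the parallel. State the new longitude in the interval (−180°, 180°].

34.35°W

Start at -145.39°; shift −248.96° → -394.35°.
-394.35° lies outside (−180°, 180°]; add 360° → -34.35°.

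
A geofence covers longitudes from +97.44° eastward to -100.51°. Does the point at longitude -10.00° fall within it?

Band width going east from +97.44° to -100.51°: ((-100.51 − 97.44) mod 360) = 162.05°.
Offset of -10.00° east of the west edge: ((-10.00 − 97.44) mod 360) = 252.56°.
252.56° > 162.05° ⇒ outside.

No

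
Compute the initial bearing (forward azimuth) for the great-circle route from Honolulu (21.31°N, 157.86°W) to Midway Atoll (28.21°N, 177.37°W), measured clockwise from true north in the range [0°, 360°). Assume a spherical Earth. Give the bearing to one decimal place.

Δλ = -177.37 − -157.86 = -19.51°.
θ = atan2( sin Δλ · cos φ₂ , cos φ₁ · sin φ₂ − sin φ₁ · cos φ₂ · cos Δλ )
  = atan2(-0.29430, 0.13852) = -64.794° → normalised to [0°, 360°): 295.206°.

295.2°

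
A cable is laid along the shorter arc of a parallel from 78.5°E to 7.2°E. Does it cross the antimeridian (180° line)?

No

Signed shortest Δλ = ((7.2 − 78.5 + 180) mod 360) − 180 = -71.3°.
Going west by 71.3° from +78.5° reaches +7.2° without touching 180°.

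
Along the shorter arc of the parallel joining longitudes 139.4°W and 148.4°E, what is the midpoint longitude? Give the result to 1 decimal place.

Signed shortest Δλ from -139.4° to +148.4° is -72.2°.
Midpoint longitude = -139.4° + (-72.2°)/2 = -139.4° − 36.1° = -175.5°.
(The naïve average (-139.4 + +148.4)/2 = 4.5° is on the wrong side of the globe.)

175.5°W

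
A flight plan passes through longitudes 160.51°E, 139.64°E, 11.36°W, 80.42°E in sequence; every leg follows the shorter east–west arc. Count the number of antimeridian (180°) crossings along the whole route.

0

Leg 1: +160.51° → +139.64°, shortest Δλ = -20.87° (west) — does not cross 180°.
Leg 2: +139.64° → -11.36°, shortest Δλ = -151.0° (west) — does not cross 180°.
Leg 3: -11.36° → +80.42°, shortest Δλ = 91.78° (east) — does not cross 180°.
Total crossings: 0.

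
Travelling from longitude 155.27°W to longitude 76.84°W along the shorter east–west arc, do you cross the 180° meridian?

Signed shortest Δλ = ((-76.84 − -155.27 + 180) mod 360) − 180 = 78.43°.
Going east by 78.43° from -155.27° reaches -76.84° without touching 180°.

No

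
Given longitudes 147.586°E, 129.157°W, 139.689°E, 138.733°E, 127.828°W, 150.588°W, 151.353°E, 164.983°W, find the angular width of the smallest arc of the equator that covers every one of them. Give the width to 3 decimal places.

93.439°

Sort the longitudes: -164.983°, -150.588°, -129.157°, -127.828°, +138.733°, +139.689°, +147.586°, +151.353°.
Eastward gaps between consecutive values (wrapping around): 14.395°, 21.431°, 1.329°, 266.561°, 0.956°, 7.897°, 3.767°, 43.664°.
Largest gap = 266.561° ⇒ minimal covering band is its complement: 360° − 266.561° = 93.439°.
Band runs from +138.733° eastward to -127.828°, crossing the antimeridian.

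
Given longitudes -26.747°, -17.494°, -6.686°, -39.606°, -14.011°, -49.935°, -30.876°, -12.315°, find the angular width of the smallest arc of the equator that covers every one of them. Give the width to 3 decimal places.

Sort the longitudes: -49.935°, -39.606°, -30.876°, -26.747°, -17.494°, -14.011°, -12.315°, -6.686°.
Eastward gaps between consecutive values (wrapping around): 10.329°, 8.730°, 4.129°, 9.253°, 3.483°, 1.696°, 5.629°, 316.751°.
Largest gap = 316.751° ⇒ minimal covering band is its complement: 360° − 316.751° = 43.249°.
Band runs from -49.935° eastward to -6.686°.

43.249°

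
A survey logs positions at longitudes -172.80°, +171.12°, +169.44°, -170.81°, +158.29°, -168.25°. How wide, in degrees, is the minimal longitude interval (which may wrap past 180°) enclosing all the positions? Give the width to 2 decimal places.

Sort the longitudes: -172.80°, -170.81°, -168.25°, +158.29°, +169.44°, +171.12°.
Eastward gaps between consecutive values (wrapping around): 1.99°, 2.56°, 326.54°, 11.15°, 1.68°, 16.08°.
Largest gap = 326.54° ⇒ minimal covering band is its complement: 360° − 326.54° = 33.46°.
Band runs from +158.29° eastward to -168.25°, crossing the antimeridian.

33.46°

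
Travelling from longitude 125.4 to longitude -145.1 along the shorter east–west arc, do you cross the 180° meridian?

Naïve |-145.1 − 125.4| = 270.5° > 180°, so the shorter arc goes the other way round — across 180°.
Signed shortest Δλ = ((-145.1 − 125.4 + 180) mod 360) − 180 = 89.5°.
Going east by 89.5° from +125.4° passes through 180° before reaching -145.1°.

Yes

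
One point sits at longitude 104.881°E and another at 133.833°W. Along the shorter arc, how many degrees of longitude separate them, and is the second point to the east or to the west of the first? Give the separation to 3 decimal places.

Raw difference: -133.833 − 104.881 = -238.714°.
Normalise into (−180°, 180°]: -238.714° + 360° = 121.286°.
Positive ⇒ the second point lies to the east; separation 121.286°.

121.286° east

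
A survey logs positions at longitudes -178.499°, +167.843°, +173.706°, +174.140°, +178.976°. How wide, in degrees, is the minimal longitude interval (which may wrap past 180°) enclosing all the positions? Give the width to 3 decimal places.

Sort the longitudes: -178.499°, +167.843°, +173.706°, +174.140°, +178.976°.
Eastward gaps between consecutive values (wrapping around): 346.342°, 5.863°, 0.434°, 4.836°, 2.525°.
Largest gap = 346.342° ⇒ minimal covering band is its complement: 360° − 346.342° = 13.658°.
Band runs from +167.843° eastward to -178.499°, crossing the antimeridian.

13.658°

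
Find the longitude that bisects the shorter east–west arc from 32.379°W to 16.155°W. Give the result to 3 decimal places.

24.267°W

Signed shortest Δλ from -32.379° to -16.155° is +16.224°.
Midpoint longitude = -32.379° + (+16.224°)/2 = -32.379° + 8.112° = -24.267°.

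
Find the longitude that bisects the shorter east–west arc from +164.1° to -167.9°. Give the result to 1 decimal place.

Signed shortest Δλ from +164.1° to -167.9° is +28.0°.
Midpoint longitude = +164.1° + (+28.0°)/2 = +164.1° + 14.0° = +178.1°.
(The naïve average (+164.1 + -167.9)/2 = -1.9° is on the wrong side of the globe.)

+178.1°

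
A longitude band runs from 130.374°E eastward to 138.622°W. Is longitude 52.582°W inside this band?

No

Band width going east from +130.374° to -138.622°: ((-138.622 − 130.374) mod 360) = 91.004°.
Offset of -52.582° east of the west edge: ((-52.582 − 130.374) mod 360) = 177.044°.
177.044° > 91.004° ⇒ outside.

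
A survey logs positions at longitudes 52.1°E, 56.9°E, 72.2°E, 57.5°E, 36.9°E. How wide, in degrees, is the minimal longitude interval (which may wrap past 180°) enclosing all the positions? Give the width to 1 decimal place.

35.3°

Sort the longitudes: +36.9°, +52.1°, +56.9°, +57.5°, +72.2°.
Eastward gaps between consecutive values (wrapping around): 15.2°, 4.8°, 0.6°, 14.7°, 324.7°.
Largest gap = 324.7° ⇒ minimal covering band is its complement: 360° − 324.7° = 35.3°.
Band runs from +36.9° eastward to +72.2°.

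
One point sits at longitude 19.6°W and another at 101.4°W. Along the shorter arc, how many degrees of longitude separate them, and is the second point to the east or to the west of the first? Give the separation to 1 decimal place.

81.8° west

Raw difference: -101.4 − -19.6 = -81.8°.
Normalise into (−180°, 180°]: -81.8° stays -81.8°.
Negative ⇒ the second point lies to the west; separation 81.8°.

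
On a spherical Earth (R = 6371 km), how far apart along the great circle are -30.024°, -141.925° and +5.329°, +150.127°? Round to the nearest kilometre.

8218 km

Δλ = 150.127 − -141.925 = 292.052°; wrapped into (−180°, 180°]: -67.948°.
Δφ = 5.329 − -30.024 = 35.353°.
a = sin²(Δφ/2) + cos φ₁ · cos φ₂ · sin²(Δλ/2) = 0.361404.
c = 2·atan2(√a, √(1−a)) = 1.28993 rad → d = 6371·c ≈ 8218.11 km.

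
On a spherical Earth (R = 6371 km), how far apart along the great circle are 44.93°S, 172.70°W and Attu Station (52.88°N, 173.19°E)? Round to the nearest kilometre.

10959 km

Δλ = 173.19 − -172.70 = 345.89°; wrapped into (−180°, 180°]: -14.11°.
Δφ = 52.88 − -44.93 = 97.81°.
a = sin²(Δφ/2) + cos φ₁ · cos φ₂ · sin²(Δλ/2) = 0.574389.
c = 2·atan2(√a, √(1−a)) = 1.72013 rad → d = 6371·c ≈ 10958.95 km.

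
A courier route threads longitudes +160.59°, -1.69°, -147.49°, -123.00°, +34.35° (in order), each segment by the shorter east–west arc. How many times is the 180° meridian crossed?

Leg 1: +160.59° → -1.69°, shortest Δλ = -162.28° (west) — does not cross 180°.
Leg 2: -1.69° → -147.49°, shortest Δλ = -145.8° (west) — does not cross 180°.
Leg 3: -147.49° → -123.00°, shortest Δλ = 24.49° (east) — does not cross 180°.
Leg 4: -123.00° → +34.35°, shortest Δλ = 157.35° (east) — does not cross 180°.
Total crossings: 0.

0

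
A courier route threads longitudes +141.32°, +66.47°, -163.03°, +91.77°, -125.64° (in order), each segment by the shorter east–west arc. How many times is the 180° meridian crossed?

Leg 1: +141.32° → +66.47°, shortest Δλ = -74.85° (west) — does not cross 180°.
Leg 2: +66.47° → -163.03°, shortest Δλ = 130.5° (east) — crosses 180°.
Leg 3: -163.03° → +91.77°, shortest Δλ = -105.2° (west) — crosses 180°.
Leg 4: +91.77° → -125.64°, shortest Δλ = 142.59° (east) — crosses 180°.
Total crossings: 3.

3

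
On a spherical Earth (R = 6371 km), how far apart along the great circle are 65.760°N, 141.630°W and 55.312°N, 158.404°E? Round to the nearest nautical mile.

Δλ = 158.404 − -141.630 = 300.034°; wrapped into (−180°, 180°]: -59.966°.
Δφ = 55.312 − 65.760 = -10.448°.
a = sin²(Δφ/2) + cos φ₁ · cos φ₂ · sin²(Δλ/2) = 0.066643.
c = 2·atan2(√a, √(1−a)) = 0.52222 rad → d = 6371·c ≈ 3327.07 km ≈ 1796.47 nmi.

1796 nmi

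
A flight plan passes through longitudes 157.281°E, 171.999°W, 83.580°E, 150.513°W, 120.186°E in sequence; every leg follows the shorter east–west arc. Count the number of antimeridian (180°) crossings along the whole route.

Leg 1: +157.281° → -171.999°, shortest Δλ = 30.72° (east) — crosses 180°.
Leg 2: -171.999° → +83.580°, shortest Δλ = -104.421° (west) — crosses 180°.
Leg 3: +83.580° → -150.513°, shortest Δλ = 125.907° (east) — crosses 180°.
Leg 4: -150.513° → +120.186°, shortest Δλ = -89.301° (west) — crosses 180°.
Total crossings: 4.

4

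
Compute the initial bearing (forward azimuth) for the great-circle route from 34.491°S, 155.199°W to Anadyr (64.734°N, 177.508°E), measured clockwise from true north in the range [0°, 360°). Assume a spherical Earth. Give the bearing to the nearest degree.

348°

Δλ = 177.508 − -155.199 = 332.707°; wrapped into (−180°, 180°]: -27.293°.
θ = atan2( sin Δλ · cos φ₂ , cos φ₁ · sin φ₂ − sin φ₁ · cos φ₂ · cos Δλ )
  = atan2(-0.19572, 0.96016) = -11.521° → normalised to [0°, 360°): 348.479°.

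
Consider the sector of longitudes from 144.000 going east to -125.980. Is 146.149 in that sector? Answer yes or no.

Yes

Band width going east from +144.000° to -125.980°: ((-125.980 − 144.000) mod 360) = 90.020°.
Offset of +146.149° east of the west edge: ((146.149 − 144.000) mod 360) = 2.149°.
2.149° ≤ 90.020° ⇒ inside.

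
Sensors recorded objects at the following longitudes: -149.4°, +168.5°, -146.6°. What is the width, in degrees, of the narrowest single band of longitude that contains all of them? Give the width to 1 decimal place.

Sort the longitudes: -149.4°, -146.6°, +168.5°.
Eastward gaps between consecutive values (wrapping around): 2.8°, 315.1°, 42.1°.
Largest gap = 315.1° ⇒ minimal covering band is its complement: 360° − 315.1° = 44.9°.
Band runs from +168.5° eastward to -146.6°, crossing the antimeridian.

44.9°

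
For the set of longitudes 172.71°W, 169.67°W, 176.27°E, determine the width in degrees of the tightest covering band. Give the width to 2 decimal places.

Sort the longitudes: -172.71°, -169.67°, +176.27°.
Eastward gaps between consecutive values (wrapping around): 3.04°, 345.94°, 11.02°.
Largest gap = 345.94° ⇒ minimal covering band is its complement: 360° − 345.94° = 14.06°.
Band runs from +176.27° eastward to -169.67°, crossing the antimeridian.

14.06°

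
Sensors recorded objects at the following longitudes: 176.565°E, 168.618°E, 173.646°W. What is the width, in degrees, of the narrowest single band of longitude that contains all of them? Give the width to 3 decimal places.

17.736°

Sort the longitudes: -173.646°, +168.618°, +176.565°.
Eastward gaps between consecutive values (wrapping around): 342.264°, 7.947°, 9.789°.
Largest gap = 342.264° ⇒ minimal covering band is its complement: 360° − 342.264° = 17.736°.
Band runs from +168.618° eastward to -173.646°, crossing the antimeridian.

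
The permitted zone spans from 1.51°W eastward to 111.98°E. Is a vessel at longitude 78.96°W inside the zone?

Band width going east from -1.51° to +111.98°: ((111.98 − -1.51) mod 360) = 113.49°.
Offset of -78.96° east of the west edge: ((-78.96 − -1.51) mod 360) = 282.55°.
282.55° > 113.49° ⇒ outside.

No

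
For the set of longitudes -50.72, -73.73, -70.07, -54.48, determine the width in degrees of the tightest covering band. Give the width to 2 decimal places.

Sort the longitudes: -73.73°, -70.07°, -54.48°, -50.72°.
Eastward gaps between consecutive values (wrapping around): 3.66°, 15.59°, 3.76°, 336.99°.
Largest gap = 336.99° ⇒ minimal covering band is its complement: 360° − 336.99° = 23.01°.
Band runs from -73.73° eastward to -50.72°.

23.01°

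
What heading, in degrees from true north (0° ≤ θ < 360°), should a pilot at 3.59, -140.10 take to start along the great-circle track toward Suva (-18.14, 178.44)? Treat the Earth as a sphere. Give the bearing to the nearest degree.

241°

Δλ = 178.44 − -140.10 = 318.54°; wrapped into (−180°, 180°]: -41.46°.
θ = atan2( sin Δλ · cos φ₂ , cos φ₁ · sin φ₂ − sin φ₁ · cos φ₂ · cos Δλ )
  = atan2(-0.62919, -0.35532) = -119.455° → normalised to [0°, 360°): 240.545°.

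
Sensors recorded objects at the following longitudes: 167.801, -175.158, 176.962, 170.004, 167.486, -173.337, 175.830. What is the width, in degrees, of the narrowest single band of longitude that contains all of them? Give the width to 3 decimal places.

Sort the longitudes: -175.158°, -173.337°, +167.486°, +167.801°, +170.004°, +175.830°, +176.962°.
Eastward gaps between consecutive values (wrapping around): 1.821°, 340.823°, 0.315°, 2.203°, 5.826°, 1.132°, 7.880°.
Largest gap = 340.823° ⇒ minimal covering band is its complement: 360° − 340.823° = 19.177°.
Band runs from +167.486° eastward to -173.337°, crossing the antimeridian.

19.177°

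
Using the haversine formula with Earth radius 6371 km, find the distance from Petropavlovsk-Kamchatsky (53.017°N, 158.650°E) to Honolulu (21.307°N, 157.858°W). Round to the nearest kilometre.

Δλ = -157.858 − 158.650 = -316.508°; wrapped into (−180°, 180°]: 43.492°.
Δφ = 21.307 − 53.017 = -31.710°.
a = sin²(Δφ/2) + cos φ₁ · cos φ₂ · sin²(Δλ/2) = 0.151571.
c = 2·atan2(√a, √(1−a)) = 0.79979 rad → d = 6371·c ≈ 5095.46 km.

5095 km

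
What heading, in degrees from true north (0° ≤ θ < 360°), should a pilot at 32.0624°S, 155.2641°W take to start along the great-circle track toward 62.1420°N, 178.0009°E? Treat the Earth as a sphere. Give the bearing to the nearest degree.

348°

Δλ = 178.0009 − -155.2641 = 333.2650°; wrapped into (−180°, 180°]: -26.7350°.
θ = atan2( sin Δλ · cos φ₂ , cos φ₁ · sin φ₂ − sin φ₁ · cos φ₂ · cos Δλ )
  = atan2(-0.21021, 0.97079) = -12.218° → normalised to [0°, 360°): 347.782°.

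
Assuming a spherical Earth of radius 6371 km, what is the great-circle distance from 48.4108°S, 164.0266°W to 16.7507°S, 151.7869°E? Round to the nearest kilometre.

5318 km

Δλ = 151.7869 − -164.0266 = 315.8135°; wrapped into (−180°, 180°]: -44.1865°.
Δφ = -16.7507 − -48.4108 = 31.6601°.
a = sin²(Δφ/2) + cos φ₁ · cos φ₂ · sin²(Δλ/2) = 0.164328.
c = 2·atan2(√a, √(1−a)) = 0.83478 rad → d = 6371·c ≈ 5318.35 km.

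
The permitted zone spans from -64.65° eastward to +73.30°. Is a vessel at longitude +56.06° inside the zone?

Band width going east from -64.65° to +73.30°: ((73.30 − -64.65) mod 360) = 137.95°.
Offset of +56.06° east of the west edge: ((56.06 − -64.65) mod 360) = 120.71°.
120.71° ≤ 137.95° ⇒ inside.

Yes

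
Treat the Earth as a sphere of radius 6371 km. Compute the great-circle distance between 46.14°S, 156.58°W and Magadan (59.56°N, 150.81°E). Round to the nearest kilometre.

Δλ = 150.81 − -156.58 = 307.39°; wrapped into (−180°, 180°]: -52.61°.
Δφ = 59.56 − -46.14 = 105.70°.
a = sin²(Δφ/2) + cos φ₁ · cos φ₂ · sin²(Δλ/2) = 0.704239.
c = 2·atan2(√a, √(1−a)) = 1.99158 rad → d = 6371·c ≈ 12688.38 km.

12688 km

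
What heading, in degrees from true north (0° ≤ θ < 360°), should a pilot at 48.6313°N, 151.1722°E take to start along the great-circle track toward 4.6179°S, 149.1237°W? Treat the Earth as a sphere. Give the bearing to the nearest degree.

Δλ = -149.1237 − 151.1722 = -300.2959°; wrapped into (−180°, 180°]: 59.7041°.
θ = atan2( sin Δλ · cos φ₂ , cos φ₁ · sin φ₂ − sin φ₁ · cos φ₂ · cos Δλ )
  = atan2(0.86063, -0.43057) = 116.579° → normalised to [0°, 360°): 116.579°.

117°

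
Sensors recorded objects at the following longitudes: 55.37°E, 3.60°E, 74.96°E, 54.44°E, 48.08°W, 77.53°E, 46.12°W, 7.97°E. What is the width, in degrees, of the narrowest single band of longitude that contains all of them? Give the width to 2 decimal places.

125.61°

Sort the longitudes: -48.08°, -46.12°, +3.60°, +7.97°, +54.44°, +55.37°, +74.96°, +77.53°.
Eastward gaps between consecutive values (wrapping around): 1.96°, 49.72°, 4.37°, 46.47°, 0.93°, 19.59°, 2.57°, 234.39°.
Largest gap = 234.39° ⇒ minimal covering band is its complement: 360° − 234.39° = 125.61°.
Band runs from -48.08° eastward to +77.53°.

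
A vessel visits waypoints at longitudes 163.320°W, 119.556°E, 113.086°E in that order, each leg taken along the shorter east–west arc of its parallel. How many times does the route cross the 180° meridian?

Leg 1: -163.320° → +119.556°, shortest Δλ = -77.124° (west) — crosses 180°.
Leg 2: +119.556° → +113.086°, shortest Δλ = -6.47° (west) — does not cross 180°.
Total crossings: 1.

1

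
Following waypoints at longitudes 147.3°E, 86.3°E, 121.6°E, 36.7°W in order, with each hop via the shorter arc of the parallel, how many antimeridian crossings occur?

0

Leg 1: +147.3° → +86.3°, shortest Δλ = -61.0° (west) — does not cross 180°.
Leg 2: +86.3° → +121.6°, shortest Δλ = 35.3° (east) — does not cross 180°.
Leg 3: +121.6° → -36.7°, shortest Δλ = -158.3° (west) — does not cross 180°.
Total crossings: 0.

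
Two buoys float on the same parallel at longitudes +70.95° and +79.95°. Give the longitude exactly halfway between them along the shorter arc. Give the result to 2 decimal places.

+75.45°

Signed shortest Δλ from +70.95° to +79.95° is +9.00°.
Midpoint longitude = +70.95° + (+9.00°)/2 = +70.95° + 4.50° = +75.45°.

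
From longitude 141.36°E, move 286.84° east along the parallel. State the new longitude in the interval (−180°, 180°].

Start at +141.36°; shift +286.84° → +428.20°.
+428.20° lies outside (−180°, 180°]; subtract 360° → +68.20°.

68.20°E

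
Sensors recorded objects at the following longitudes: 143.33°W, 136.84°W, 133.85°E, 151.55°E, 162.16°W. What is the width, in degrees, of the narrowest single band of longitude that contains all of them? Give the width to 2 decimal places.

89.31°

Sort the longitudes: -162.16°, -143.33°, -136.84°, +133.85°, +151.55°.
Eastward gaps between consecutive values (wrapping around): 18.83°, 6.49°, 270.69°, 17.70°, 46.29°.
Largest gap = 270.69° ⇒ minimal covering band is its complement: 360° − 270.69° = 89.31°.
Band runs from +133.85° eastward to -136.84°, crossing the antimeridian.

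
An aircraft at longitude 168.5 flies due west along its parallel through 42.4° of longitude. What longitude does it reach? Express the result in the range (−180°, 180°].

+126.1°

Start at +168.5°; shift −42.4° → +126.1°.
+126.1° already lies in (−180°, 180°].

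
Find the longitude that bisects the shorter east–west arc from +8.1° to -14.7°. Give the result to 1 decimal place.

Signed shortest Δλ from +8.1° to -14.7° is -22.8°.
Midpoint longitude = +8.1° + (-22.8°)/2 = +8.1° − 11.4° = -3.3°.

-3.3°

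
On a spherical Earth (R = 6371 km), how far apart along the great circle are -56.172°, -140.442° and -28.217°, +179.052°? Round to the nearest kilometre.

Δλ = 179.052 − -140.442 = 319.494°; wrapped into (−180°, 180°]: -40.506°.
Δφ = -28.217 − -56.172 = 27.955°.
a = sin²(Δφ/2) + cos φ₁ · cos φ₂ · sin²(Δλ/2) = 0.117124.
c = 2·atan2(√a, √(1−a)) = 0.69859 rad → d = 6371·c ≈ 4450.70 km.

4451 km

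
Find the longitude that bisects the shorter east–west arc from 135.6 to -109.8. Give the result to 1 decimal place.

-167.1°

Signed shortest Δλ from +135.6° to -109.8° is +114.6°.
Midpoint longitude = +135.6° + (+114.6°)/2 = +135.6° + 57.3° = +192.9°.
Normalise into (−180°, 180°]: -167.1°.
(The naïve average (+135.6 + -109.8)/2 = 12.9° is on the wrong side of the globe.)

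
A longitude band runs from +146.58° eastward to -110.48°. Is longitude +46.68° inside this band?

No

Band width going east from +146.58° to -110.48°: ((-110.48 − 146.58) mod 360) = 102.94°.
Offset of +46.68° east of the west edge: ((46.68 − 146.58) mod 360) = 260.10°.
260.10° > 102.94° ⇒ outside.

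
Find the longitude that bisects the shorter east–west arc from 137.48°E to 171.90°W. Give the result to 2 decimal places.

162.79°E

Signed shortest Δλ from +137.48° to -171.90° is +50.62°.
Midpoint longitude = +137.48° + (+50.62°)/2 = +137.48° + 25.31° = +162.79°.
(The naïve average (+137.48 + -171.90)/2 = -17.21° is on the wrong side of the globe.)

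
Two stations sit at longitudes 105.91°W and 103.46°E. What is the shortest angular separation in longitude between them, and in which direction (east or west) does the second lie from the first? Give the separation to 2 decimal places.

150.63° west

Raw difference: 103.46 − -105.91 = 209.37°.
Normalise into (−180°, 180°]: 209.37° − 360° = -150.63°.
Negative ⇒ the second point lies to the west; separation 150.63°.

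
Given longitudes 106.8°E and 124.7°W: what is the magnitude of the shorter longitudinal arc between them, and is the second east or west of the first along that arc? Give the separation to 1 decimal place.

Raw difference: -124.7 − 106.8 = -231.5°.
Normalise into (−180°, 180°]: -231.5° + 360° = 128.5°.
Positive ⇒ the second point lies to the east; separation 128.5°.

128.5° east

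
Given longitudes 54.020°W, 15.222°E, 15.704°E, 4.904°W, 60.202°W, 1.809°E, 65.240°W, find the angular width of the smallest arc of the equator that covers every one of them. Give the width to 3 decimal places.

80.944°

Sort the longitudes: -65.240°, -60.202°, -54.020°, -4.904°, +1.809°, +15.222°, +15.704°.
Eastward gaps between consecutive values (wrapping around): 5.038°, 6.182°, 49.116°, 6.713°, 13.413°, 0.482°, 279.056°.
Largest gap = 279.056° ⇒ minimal covering band is its complement: 360° − 279.056° = 80.944°.
Band runs from -65.240° eastward to +15.704°.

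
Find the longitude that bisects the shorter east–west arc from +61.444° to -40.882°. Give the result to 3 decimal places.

Signed shortest Δλ from +61.444° to -40.882° is -102.326°.
Midpoint longitude = +61.444° + (-102.326°)/2 = +61.444° − 51.163° = +10.281°.

+10.281°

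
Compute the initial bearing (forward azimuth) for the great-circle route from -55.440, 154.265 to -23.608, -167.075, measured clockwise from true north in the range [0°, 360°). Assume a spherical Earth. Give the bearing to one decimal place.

Δλ = -167.075 − 154.265 = -321.340°; wrapped into (−180°, 180°]: 38.660°.
θ = atan2( sin Δλ · cos φ₂ , cos φ₁ · sin φ₂ − sin φ₁ · cos φ₂ · cos Δλ )
  = atan2(0.57241, 0.36207) = 57.685° → normalised to [0°, 360°): 57.685°.

57.7°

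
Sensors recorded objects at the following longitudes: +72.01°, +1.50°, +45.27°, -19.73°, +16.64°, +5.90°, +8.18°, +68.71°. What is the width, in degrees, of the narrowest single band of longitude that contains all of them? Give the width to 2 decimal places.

91.74°

Sort the longitudes: -19.73°, +1.50°, +5.90°, +8.18°, +16.64°, +45.27°, +68.71°, +72.01°.
Eastward gaps between consecutive values (wrapping around): 21.23°, 4.40°, 2.28°, 8.46°, 28.63°, 23.44°, 3.30°, 268.26°.
Largest gap = 268.26° ⇒ minimal covering band is its complement: 360° − 268.26° = 91.74°.
Band runs from -19.73° eastward to +72.01°.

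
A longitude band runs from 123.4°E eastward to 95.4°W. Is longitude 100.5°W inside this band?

Band width going east from +123.4° to -95.4°: ((-95.4 − 123.4) mod 360) = 141.2°.
Offset of -100.5° east of the west edge: ((-100.5 − 123.4) mod 360) = 136.1°.
136.1° ≤ 141.2° ⇒ inside.

Yes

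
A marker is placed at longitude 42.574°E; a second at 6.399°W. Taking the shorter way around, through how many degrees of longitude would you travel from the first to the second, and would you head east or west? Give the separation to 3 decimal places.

Raw difference: -6.399 − 42.574 = -48.973°.
Normalise into (−180°, 180°]: -48.973° stays -48.973°.
Negative ⇒ the second point lies to the west; separation 48.973°.

48.973° west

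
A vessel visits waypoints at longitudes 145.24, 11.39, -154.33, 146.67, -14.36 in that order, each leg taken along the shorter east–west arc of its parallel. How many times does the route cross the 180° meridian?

Leg 1: +145.24° → +11.39°, shortest Δλ = -133.85° (west) — does not cross 180°.
Leg 2: +11.39° → -154.33°, shortest Δλ = -165.72° (west) — does not cross 180°.
Leg 3: -154.33° → +146.67°, shortest Δλ = -59.0° (west) — crosses 180°.
Leg 4: +146.67° → -14.36°, shortest Δλ = -161.03° (west) — does not cross 180°.
Total crossings: 1.

1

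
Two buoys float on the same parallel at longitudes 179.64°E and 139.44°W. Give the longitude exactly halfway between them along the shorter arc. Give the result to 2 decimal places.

159.90°W

Signed shortest Δλ from +179.64° to -139.44° is +40.92°.
Midpoint longitude = +179.64° + (+40.92°)/2 = +179.64° + 20.46° = +200.10°.
Normalise into (−180°, 180°]: -159.90°.
(The naïve average (+179.64 + -139.44)/2 = 20.1° is on the wrong side of the globe.)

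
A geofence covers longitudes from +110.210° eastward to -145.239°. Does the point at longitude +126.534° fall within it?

Band width going east from +110.210° to -145.239°: ((-145.239 − 110.210) mod 360) = 104.551°.
Offset of +126.534° east of the west edge: ((126.534 − 110.210) mod 360) = 16.324°.
16.324° ≤ 104.551° ⇒ inside.

Yes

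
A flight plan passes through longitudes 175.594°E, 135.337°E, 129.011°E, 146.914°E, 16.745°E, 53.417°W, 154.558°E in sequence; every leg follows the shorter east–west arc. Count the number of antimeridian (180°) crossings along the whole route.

Leg 1: +175.594° → +135.337°, shortest Δλ = -40.257° (west) — does not cross 180°.
Leg 2: +135.337° → +129.011°, shortest Δλ = -6.326° (west) — does not cross 180°.
Leg 3: +129.011° → +146.914°, shortest Δλ = 17.903° (east) — does not cross 180°.
Leg 4: +146.914° → +16.745°, shortest Δλ = -130.169° (west) — does not cross 180°.
Leg 5: +16.745° → -53.417°, shortest Δλ = -70.162° (west) — does not cross 180°.
Leg 6: -53.417° → +154.558°, shortest Δλ = -152.025° (west) — crosses 180°.
Total crossings: 1.

1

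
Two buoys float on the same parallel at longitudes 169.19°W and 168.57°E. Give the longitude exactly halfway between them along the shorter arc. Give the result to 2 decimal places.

Signed shortest Δλ from -169.19° to +168.57° is -22.24°.
Midpoint longitude = -169.19° + (-22.24°)/2 = -169.19° − 11.12° = -180.31°.
Normalise into (−180°, 180°]: +179.69°.
(The naïve average (-169.19 + +168.57)/2 = -0.31° is on the wrong side of the globe.)

179.69°E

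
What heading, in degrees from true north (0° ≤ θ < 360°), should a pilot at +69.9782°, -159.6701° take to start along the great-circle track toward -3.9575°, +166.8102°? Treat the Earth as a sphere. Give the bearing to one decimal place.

214.4°

Δλ = 166.8102 − -159.6701 = 326.4803°; wrapped into (−180°, 180°]: -33.5197°.
θ = atan2( sin Δλ · cos φ₂ , cos φ₁ · sin φ₂ − sin φ₁ · cos φ₂ · cos Δλ )
  = atan2(-0.55091, -0.80507) = -145.616° → normalised to [0°, 360°): 214.384°.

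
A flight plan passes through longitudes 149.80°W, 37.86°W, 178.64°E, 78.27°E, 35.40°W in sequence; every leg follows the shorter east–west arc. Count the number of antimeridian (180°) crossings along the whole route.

1

Leg 1: -149.80° → -37.86°, shortest Δλ = 111.94° (east) — does not cross 180°.
Leg 2: -37.86° → +178.64°, shortest Δλ = -143.5° (west) — crosses 180°.
Leg 3: +178.64° → +78.27°, shortest Δλ = -100.37° (west) — does not cross 180°.
Leg 4: +78.27° → -35.40°, shortest Δλ = -113.67° (west) — does not cross 180°.
Total crossings: 1.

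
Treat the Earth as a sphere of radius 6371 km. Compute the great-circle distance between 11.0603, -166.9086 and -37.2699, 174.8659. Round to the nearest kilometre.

5701 km

Δλ = 174.8659 − -166.9086 = 341.7745°; wrapped into (−180°, 180°]: -18.2255°.
Δφ = -37.2699 − 11.0603 = -48.3302°.
a = sin²(Δφ/2) + cos φ₁ · cos φ₂ · sin²(Δλ/2) = 0.187172.
c = 2·atan2(√a, √(1−a)) = 0.89482 rad → d = 6371·c ≈ 5700.93 km.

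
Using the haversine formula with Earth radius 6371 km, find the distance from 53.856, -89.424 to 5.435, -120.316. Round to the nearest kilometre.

Δλ = -120.316 − -89.424 = -30.892°.
Δφ = 5.435 − 53.856 = -48.421°.
a = sin²(Δφ/2) + cos φ₁ · cos φ₂ · sin²(Δλ/2) = 0.209823.
c = 2·atan2(√a, √(1−a)) = 0.95163 rad → d = 6371·c ≈ 6062.85 km.

6063 km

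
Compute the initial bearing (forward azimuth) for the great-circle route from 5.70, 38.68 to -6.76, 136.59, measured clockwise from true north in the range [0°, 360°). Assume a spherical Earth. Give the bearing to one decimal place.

96.0°

Δλ = 136.59 − 38.68 = 97.91°.
θ = atan2( sin Δλ · cos φ₂ , cos φ₁ · sin φ₂ − sin φ₁ · cos φ₂ · cos Δλ )
  = atan2(0.98360, -0.10356) = 96.010° → normalised to [0°, 360°): 96.010°.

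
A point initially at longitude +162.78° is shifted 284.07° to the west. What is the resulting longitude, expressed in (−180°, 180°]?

Start at +162.78°; shift −284.07° → -121.29°.
-121.29° already lies in (−180°, 180°].

-121.29°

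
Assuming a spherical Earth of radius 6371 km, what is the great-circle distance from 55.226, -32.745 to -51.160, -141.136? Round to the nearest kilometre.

15436 km

Δλ = -141.136 − -32.745 = -108.391°.
Δφ = -51.160 − 55.226 = -106.386°.
a = sin²(Δφ/2) + cos φ₁ · cos φ₂ · sin²(Δλ/2) = 0.876323.
c = 2·atan2(√a, √(1−a)) = 2.42287 rad → d = 6371·c ≈ 15436.09 km.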